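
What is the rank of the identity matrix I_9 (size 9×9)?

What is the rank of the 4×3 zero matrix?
rank(I_9) = 9, rank(0) = 0

The identity I_9 has 9 columns that are the standard basis vectors e_1, …, e_9. These are linearly independent, so all 9 columns are pivots and rank(I_9) = 9.
The 4×3 zero matrix has every entry zero, so every row is the zero row and there are no pivots; rank(0) = 0.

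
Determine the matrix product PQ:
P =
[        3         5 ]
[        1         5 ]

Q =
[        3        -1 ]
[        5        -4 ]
PQ =
[       34       -23 ]
[       28       -21 ]

Matrix multiplication: (PQ)[i][j] = sum over k of P[i][k] * Q[k][j].
  (PQ)[0][0] = (3)*(3) + (5)*(5) = 34
  (PQ)[0][1] = (3)*(-1) + (5)*(-4) = -23
  (PQ)[1][0] = (1)*(3) + (5)*(5) = 28
  (PQ)[1][1] = (1)*(-1) + (5)*(-4) = -21
PQ =
[       34       -23 ]
[       28       -21 ]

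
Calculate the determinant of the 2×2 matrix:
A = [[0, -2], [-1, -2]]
-2

For A = [[a, b], [c, d]], det(A) = a*d - b*c.
det(A) = (0)*(-2) - (-2)*(-1) = 0 - 2 = -2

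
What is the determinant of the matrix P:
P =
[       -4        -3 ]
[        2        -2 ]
det(P) = 14

For a 2×2 matrix [[a, b], [c, d]], det = a*d - b*c.
det(P) = (-4)*(-2) - (-3)*(2) = 8 + 6 = 14.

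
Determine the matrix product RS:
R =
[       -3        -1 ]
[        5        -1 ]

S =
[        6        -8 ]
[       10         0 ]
RS =
[      -28        24 ]
[       20       -40 ]

Matrix multiplication: (RS)[i][j] = sum over k of R[i][k] * S[k][j].
  (RS)[0][0] = (-3)*(6) + (-1)*(10) = -28
  (RS)[0][1] = (-3)*(-8) + (-1)*(0) = 24
  (RS)[1][0] = (5)*(6) + (-1)*(10) = 20
  (RS)[1][1] = (5)*(-8) + (-1)*(0) = -40
RS =
[      -28        24 ]
[       20       -40 ]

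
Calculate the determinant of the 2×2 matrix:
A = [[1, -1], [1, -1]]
0

For A = [[a, b], [c, d]], det(A) = a*d - b*c.
det(A) = (1)*(-1) - (-1)*(1) = -1 - -1 = 0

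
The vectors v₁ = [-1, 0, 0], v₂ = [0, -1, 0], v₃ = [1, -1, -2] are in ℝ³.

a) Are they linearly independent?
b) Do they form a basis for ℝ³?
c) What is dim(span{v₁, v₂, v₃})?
Yes independent, yes basis, dim = 3

Stack v₁, v₂, v₃ as rows of a 3×3 matrix.
[[-1, 0, 0]; [0, -1, 0]; [1, -1, -2]] is already lower triangular with nonzero diagonal entries (-1, -1, -2), so its determinant is the product of the diagonal entries, det = (-1)·(-1)·(-2) = -2 ≠ 0, and the rows are linearly independent.
Three linearly independent vectors in ℝ³ form a basis for ℝ³, so dim(span{v₁,v₂,v₃}) = 3.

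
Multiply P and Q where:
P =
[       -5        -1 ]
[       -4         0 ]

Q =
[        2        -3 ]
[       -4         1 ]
PQ =
[       -6        14 ]
[       -8        12 ]

Matrix multiplication: (PQ)[i][j] = sum over k of P[i][k] * Q[k][j].
  (PQ)[0][0] = (-5)*(2) + (-1)*(-4) = -6
  (PQ)[0][1] = (-5)*(-3) + (-1)*(1) = 14
  (PQ)[1][0] = (-4)*(2) + (0)*(-4) = -8
  (PQ)[1][1] = (-4)*(-3) + (0)*(1) = 12
PQ =
[       -6        14 ]
[       -8        12 ]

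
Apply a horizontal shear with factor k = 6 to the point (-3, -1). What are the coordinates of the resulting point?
(-9, -1)

Shear matrix for horizontal shear with factor k = 6:
[[1, 6], [0, 1]]
Result: (-3, -1) → (-9, -1)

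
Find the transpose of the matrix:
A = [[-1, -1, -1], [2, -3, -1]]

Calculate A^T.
[[-1, 2], [-1, -3], [-1, -1]]

The transpose sends entry (i,j) to (j,i); rows become columns.
Row 0 of A: [-1, -1, -1] -> column 0 of A^T.
Row 1 of A: [2, -3, -1] -> column 1 of A^T.
A^T = [[-1, 2], [-1, -3], [-1, -1]]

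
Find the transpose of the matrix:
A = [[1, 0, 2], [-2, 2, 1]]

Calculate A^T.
[[1, -2], [0, 2], [2, 1]]

The transpose sends entry (i,j) to (j,i); rows become columns.
Row 0 of A: [1, 0, 2] -> column 0 of A^T.
Row 1 of A: [-2, 2, 1] -> column 1 of A^T.
A^T = [[1, -2], [0, 2], [2, 1]]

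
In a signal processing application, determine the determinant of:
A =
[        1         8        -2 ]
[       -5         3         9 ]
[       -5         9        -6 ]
det(A) = -639

Expand along row 0 (cofactor expansion): det(A) = a*(e*i - f*h) - b*(d*i - f*g) + c*(d*h - e*g), where the 3×3 is [[a, b, c], [d, e, f], [g, h, i]].
Minor M_00 = (3)*(-6) - (9)*(9) = -18 - 81 = -99.
Minor M_01 = (-5)*(-6) - (9)*(-5) = 30 + 45 = 75.
Minor M_02 = (-5)*(9) - (3)*(-5) = -45 + 15 = -30.
det(A) = (1)*(-99) - (8)*(75) + (-2)*(-30) = -99 - 600 + 60 = -639.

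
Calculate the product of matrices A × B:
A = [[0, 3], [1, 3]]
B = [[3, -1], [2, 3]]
[[6, 9], [9, 8]]

Matrix multiplication:
C[0][0] = 0×3 + 3×2 = 6
C[0][1] = 0×-1 + 3×3 = 9
C[1][0] = 1×3 + 3×2 = 9
C[1][1] = 1×-1 + 3×3 = 8
Result: [[6, 9], [9, 8]]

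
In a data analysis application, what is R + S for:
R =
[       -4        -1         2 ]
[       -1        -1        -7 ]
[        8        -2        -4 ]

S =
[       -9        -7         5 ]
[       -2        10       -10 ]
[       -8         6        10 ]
R + S =
[      -13        -8         7 ]
[       -3         9       -17 ]
[        0         4         6 ]

Matrix addition is elementwise: (R+S)[i][j] = R[i][j] + S[i][j].
  (R+S)[0][0] = (-4) + (-9) = -13
  (R+S)[0][1] = (-1) + (-7) = -8
  (R+S)[0][2] = (2) + (5) = 7
  (R+S)[1][0] = (-1) + (-2) = -3
  (R+S)[1][1] = (-1) + (10) = 9
  (R+S)[1][2] = (-7) + (-10) = -17
  (R+S)[2][0] = (8) + (-8) = 0
  (R+S)[2][1] = (-2) + (6) = 4
  (R+S)[2][2] = (-4) + (10) = 6
R + S =
[      -13        -8         7 ]
[       -3         9       -17 ]
[        0         4         6 ]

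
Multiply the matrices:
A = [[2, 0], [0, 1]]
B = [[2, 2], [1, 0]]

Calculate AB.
[[4, 4], [1, 0]]

Each entry (i,j) of AB = sum over k of A[i][k]*B[k][j].
(AB)[0][0] = (2)*(2) + (0)*(1) = 4
(AB)[0][1] = (2)*(2) + (0)*(0) = 4
(AB)[1][0] = (0)*(2) + (1)*(1) = 1
(AB)[1][1] = (0)*(2) + (1)*(0) = 0
AB = [[4, 4], [1, 0]]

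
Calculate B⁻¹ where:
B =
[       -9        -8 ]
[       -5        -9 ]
det(B) = 41
B⁻¹ =
[    -9/41      8/41 ]
[     5/41     -9/41 ]

For a 2×2 matrix B = [[a, b], [c, d]] with det(B) ≠ 0, B⁻¹ = (1/det(B)) * [[d, -b], [-c, a]].
det(B) = (-9)*(-9) - (-8)*(-5) = 81 - 40 = 41.
B⁻¹ = (1/41) * [[-9, 8], [5, -9]].
Dividing each entry by 41 and reducing:
B⁻¹ =
[    -9/41      8/41 ]
[     5/41     -9/41 ]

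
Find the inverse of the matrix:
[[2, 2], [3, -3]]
[[1/4, 1/6], [1/4, -1/6]]

For [[a,b],[c,d]], inverse = (1/det)·[[d,-b],[-c,a]]
det = 2·-3 - 2·3 = -12
Inverse = (1/-12)·[[-3, -2], [-3, 2]]
        = [[1/4, 1/6], [1/4, -1/6]]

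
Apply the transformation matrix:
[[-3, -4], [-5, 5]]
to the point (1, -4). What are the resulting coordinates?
(13, -25)

Matrix multiplication:
[[-3, -4], [-5, 5]] × [1, -4]ᵀ
= [-3×1 + -4×-4, -5×1 + 5×-4]ᵀ
= [13.0000, -25.0000]ᵀ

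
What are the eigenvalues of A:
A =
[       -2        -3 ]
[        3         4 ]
λ = 1, 1

Solve det(A - λI) = 0. For a 2×2 matrix the characteristic equation is λ² - (trace)λ + det = 0.
trace(A) = a + d = -2 + 4 = 2.
det(A) = a*d - b*c = (-2)*(4) - (-3)*(3) = -8 + 9 = 1.
Characteristic equation: λ² - (2)λ + (1) = 0.
Discriminant = (2)² - 4*(1) = 4 - 4 = 0.
λ = (2 ± √0) / 2 = (2 ± 0) / 2 = 1, 1.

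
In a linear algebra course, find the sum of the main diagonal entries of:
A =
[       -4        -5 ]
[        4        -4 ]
tr(A) = -4 - 4 = -8

The trace of a square matrix is the sum of its diagonal entries.
Diagonal entries of A: A[0][0] = -4, A[1][1] = -4.
tr(A) = -4 - 4 = -8.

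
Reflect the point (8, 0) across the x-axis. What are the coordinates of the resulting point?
(8, 0)

Reflection across x-axis: (8, 0) → (8, 0)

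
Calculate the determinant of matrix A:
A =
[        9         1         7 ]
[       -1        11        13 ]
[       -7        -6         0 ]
det(A) = 1192

Expand along row 0 (cofactor expansion): det(A) = a*(e*i - f*h) - b*(d*i - f*g) + c*(d*h - e*g), where the 3×3 is [[a, b, c], [d, e, f], [g, h, i]].
Minor M_00 = (11)*(0) - (13)*(-6) = 0 + 78 = 78.
Minor M_01 = (-1)*(0) - (13)*(-7) = 0 + 91 = 91.
Minor M_02 = (-1)*(-6) - (11)*(-7) = 6 + 77 = 83.
det(A) = (9)*(78) - (1)*(91) + (7)*(83) = 702 - 91 + 581 = 1192.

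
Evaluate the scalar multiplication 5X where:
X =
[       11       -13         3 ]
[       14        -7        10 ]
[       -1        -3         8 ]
5X =
[       55       -65        15 ]
[       70       -35        50 ]
[       -5       -15        40 ]

Scalar multiplication is elementwise: (5X)[i][j] = 5 * X[i][j].
  (5X)[0][0] = 5 * (11) = 55
  (5X)[0][1] = 5 * (-13) = -65
  (5X)[0][2] = 5 * (3) = 15
  (5X)[1][0] = 5 * (14) = 70
  (5X)[1][1] = 5 * (-7) = -35
  (5X)[1][2] = 5 * (10) = 50
  (5X)[2][0] = 5 * (-1) = -5
  (5X)[2][1] = 5 * (-3) = -15
  (5X)[2][2] = 5 * (8) = 40
5X =
[       55       -65        15 ]
[       70       -35        50 ]
[       -5       -15        40 ]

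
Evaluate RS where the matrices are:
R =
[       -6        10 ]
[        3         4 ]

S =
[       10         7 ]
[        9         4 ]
RS =
[       30        -2 ]
[       66        37 ]

Matrix multiplication: (RS)[i][j] = sum over k of R[i][k] * S[k][j].
  (RS)[0][0] = (-6)*(10) + (10)*(9) = 30
  (RS)[0][1] = (-6)*(7) + (10)*(4) = -2
  (RS)[1][0] = (3)*(10) + (4)*(9) = 66
  (RS)[1][1] = (3)*(7) + (4)*(4) = 37
RS =
[       30        -2 ]
[       66        37 ]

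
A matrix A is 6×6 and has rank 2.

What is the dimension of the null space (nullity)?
4

The rank-nullity theorem for an m×n matrix states:
rank(A) + nullity(A) = n (the number of columns).
Here n = 6 and rank(A) = 2, so nullity(A) = 6 - 2 = 4.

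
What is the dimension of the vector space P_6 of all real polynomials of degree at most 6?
Dimension = 7

A polynomial of degree at most 6 can be written as a₀ + a₁x + a₂x² + … + a_6x^6, with 7 free coefficients a₀, …, a_6.
The set {1, x, x², …, x^6} is a basis: it spans P_6 (every such polynomial is a linear combination of these) and is linearly independent (a polynomial is zero iff all its coefficients are zero).
Therefore dim(P_6) = 6 + 1 = 7.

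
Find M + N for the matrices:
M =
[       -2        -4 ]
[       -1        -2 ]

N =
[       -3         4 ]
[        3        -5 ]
M + N =
[       -5         0 ]
[        2        -7 ]

Matrix addition is elementwise: (M+N)[i][j] = M[i][j] + N[i][j].
  (M+N)[0][0] = (-2) + (-3) = -5
  (M+N)[0][1] = (-4) + (4) = 0
  (M+N)[1][0] = (-1) + (3) = 2
  (M+N)[1][1] = (-2) + (-5) = -7
M + N =
[       -5         0 ]
[        2        -7 ]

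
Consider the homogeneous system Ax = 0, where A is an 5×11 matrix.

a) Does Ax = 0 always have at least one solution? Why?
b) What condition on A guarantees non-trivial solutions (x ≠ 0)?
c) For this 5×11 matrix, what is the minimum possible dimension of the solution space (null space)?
a) Yes, x = 0 is always a solution. b) When A has linearly dependent columns (rank < n). c) Minimum nullity = 6.

a) x = 0 satisfies A·0 = 0, so the zero vector is always a solution.
b) Non-trivial solutions exist iff the columns of A are linearly dependent, equivalently rank(A) < n (the number of columns).
c) By rank-nullity, rank(A) + nullity(A) = n = 11. Since A has only 5 rows, rank(A) ≤ 5, so nullity(A) ≥ 11 - 5 = 6.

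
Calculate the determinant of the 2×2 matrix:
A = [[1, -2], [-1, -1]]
-3

For A = [[a, b], [c, d]], det(A) = a*d - b*c.
det(A) = (1)*(-1) - (-2)*(-1) = -1 - 2 = -3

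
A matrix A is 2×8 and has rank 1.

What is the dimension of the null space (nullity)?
7

The rank-nullity theorem for an m×n matrix states:
rank(A) + nullity(A) = n (the number of columns).
Here n = 8 and rank(A) = 1, so nullity(A) = 8 - 1 = 7.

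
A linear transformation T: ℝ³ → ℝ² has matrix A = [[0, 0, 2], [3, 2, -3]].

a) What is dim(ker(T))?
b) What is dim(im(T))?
dim(ker) = 1, dim(im) = 2

The two rows are not scalar multiples of one another (no single k satisfies row 2 = k × row 1), so they are linearly independent.
Thus rank(A) = 2.
dim(im(T)) = rank(A) = 2.
By the rank-nullity theorem applied to T: ℝ³ → ℝ², rank(A) + nullity(A) = 3 (the domain dimension), so dim(ker(T)) = 3 - 2 = 1.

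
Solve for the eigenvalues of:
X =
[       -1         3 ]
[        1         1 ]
λ = -2, 2

Solve det(X - λI) = 0. For a 2×2 matrix the characteristic equation is λ² - (trace)λ + det = 0.
trace(X) = a + d = -1 + 1 = 0.
det(X) = a*d - b*c = (-1)*(1) - (3)*(1) = -1 - 3 = -4.
Characteristic equation: λ² - (0)λ + (-4) = 0.
Discriminant = (0)² - 4*(-4) = 0 + 16 = 16.
λ = (0 ± √16) / 2 = (0 ± 4) / 2 = -2, 2.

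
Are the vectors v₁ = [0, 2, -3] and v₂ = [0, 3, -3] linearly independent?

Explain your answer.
Yes, linearly independent

Two vectors are linearly dependent iff one is a scalar multiple of the other.
No single scalar k satisfies v₂ = k·v₁ (the ratios of corresponding entries disagree), so v₁ and v₂ are linearly independent.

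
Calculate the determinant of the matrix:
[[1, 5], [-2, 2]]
12

For a 2×2 matrix [[a, b], [c, d]], det = ad - bc
det = (1)(2) - (5)(-2) = 2 - -10 = 12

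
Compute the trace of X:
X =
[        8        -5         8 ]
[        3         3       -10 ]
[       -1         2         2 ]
tr(X) = 8 + 3 + 2 = 13

The trace of a square matrix is the sum of its diagonal entries.
Diagonal entries of X: X[0][0] = 8, X[1][1] = 3, X[2][2] = 2.
tr(X) = 8 + 3 + 2 = 13.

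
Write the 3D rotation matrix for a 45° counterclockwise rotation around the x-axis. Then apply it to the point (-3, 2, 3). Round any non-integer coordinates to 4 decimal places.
R = [[1, 0, 0], [0, √2/2, -√2/2], [0, √2/2, √2/2]]; R·(-3, 2, 3) = (-3.0000, -0.7071, 3.5355)

Rotation matrix for 45° around x-axis:
cos(45°) = √2/2, sin(45°) = √2/2
R = [[1, 0, 0], [0, √2/2, -√2/2], [0, √2/2, √2/2]]
Apply to (-3, 2, 3): R·[-3, 2, 3]ᵀ = (-3.0000, -0.7071, 3.5355)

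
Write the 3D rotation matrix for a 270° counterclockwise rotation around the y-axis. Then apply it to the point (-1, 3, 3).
R = [[0, 0, -1], [0, 1, 0], [1, 0, 0]]; R·(-1, 3, 3) = (-3, 3, -1)

Rotation matrix for 270° around y-axis:
cos(270°) = 0, sin(270°) = -1
R = [[0, 0, -1], [0, 1, 0], [1, 0, 0]]
Apply to (-1, 3, 3): R·[-1, 3, 3]ᵀ = (-3, 3, -1)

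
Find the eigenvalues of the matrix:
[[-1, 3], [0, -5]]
λ = -5 and λ = -1

Characteristic equation: det(A - λI) = 0
λ² - (trace)λ + (det) = 0
λ² - (-6)λ + (5) = 0
λ² + 6λ + 5 = 0
Solving: λ = -5, -1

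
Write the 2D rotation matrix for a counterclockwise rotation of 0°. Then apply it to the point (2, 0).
R = [[1, 0], [0, 1]]; R·(2, 0) = (2, 0)

Rotation matrix formula: R(θ) = [[cos θ, -sin θ], [sin θ, cos θ]]
For θ = 0°:
cos(0°) = 1
sin(0°) = 0
R = [[1, 0], [0, 1]]
Apply to (2, 0): [1·2 + (0)·0, 0·2 + 1·0] = (2, 0)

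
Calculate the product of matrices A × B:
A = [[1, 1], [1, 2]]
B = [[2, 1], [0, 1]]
[[2, 2], [2, 3]]

Matrix multiplication:
C[0][0] = 1×2 + 1×0 = 2
C[0][1] = 1×1 + 1×1 = 2
C[1][0] = 1×2 + 2×0 = 2
C[1][1] = 1×1 + 2×1 = 3
Result: [[2, 2], [2, 3]]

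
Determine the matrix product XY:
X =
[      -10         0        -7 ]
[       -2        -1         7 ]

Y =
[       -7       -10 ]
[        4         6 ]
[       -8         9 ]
XY =
[      126        37 ]
[      -46        77 ]

Matrix multiplication: (XY)[i][j] = sum over k of X[i][k] * Y[k][j].
  (XY)[0][0] = (-10)*(-7) + (0)*(4) + (-7)*(-8) = 126
  (XY)[0][1] = (-10)*(-10) + (0)*(6) + (-7)*(9) = 37
  (XY)[1][0] = (-2)*(-7) + (-1)*(4) + (7)*(-8) = -46
  (XY)[1][1] = (-2)*(-10) + (-1)*(6) + (7)*(9) = 77
XY =
[      126        37 ]
[      -46        77 ]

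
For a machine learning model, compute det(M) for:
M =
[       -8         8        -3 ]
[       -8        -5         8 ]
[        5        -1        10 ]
det(M) = 1197

Expand along row 0 (cofactor expansion): det(M) = a*(e*i - f*h) - b*(d*i - f*g) + c*(d*h - e*g), where the 3×3 is [[a, b, c], [d, e, f], [g, h, i]].
Minor M_00 = (-5)*(10) - (8)*(-1) = -50 + 8 = -42.
Minor M_01 = (-8)*(10) - (8)*(5) = -80 - 40 = -120.
Minor M_02 = (-8)*(-1) - (-5)*(5) = 8 + 25 = 33.
det(M) = (-8)*(-42) - (8)*(-120) + (-3)*(33) = 336 + 960 - 99 = 1197.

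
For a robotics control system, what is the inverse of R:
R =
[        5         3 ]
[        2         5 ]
det(R) = 19
R⁻¹ =
[     5/19     -3/19 ]
[    -2/19      5/19 ]

For a 2×2 matrix R = [[a, b], [c, d]] with det(R) ≠ 0, R⁻¹ = (1/det(R)) * [[d, -b], [-c, a]].
det(R) = (5)*(5) - (3)*(2) = 25 - 6 = 19.
R⁻¹ = (1/19) * [[5, -3], [-2, 5]].
Dividing each entry by 19 and reducing:
R⁻¹ =
[     5/19     -3/19 ]
[    -2/19      5/19 ]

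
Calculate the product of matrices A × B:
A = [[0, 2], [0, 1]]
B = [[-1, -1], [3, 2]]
[[6, 4], [3, 2]]

Matrix multiplication:
C[0][0] = 0×-1 + 2×3 = 6
C[0][1] = 0×-1 + 2×2 = 4
C[1][0] = 0×-1 + 1×3 = 3
C[1][1] = 0×-1 + 1×2 = 2
Result: [[6, 4], [3, 2]]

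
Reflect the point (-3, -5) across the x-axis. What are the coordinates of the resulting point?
(-3, 5)

Reflection across x-axis: (-3, -5) → (-3, 5)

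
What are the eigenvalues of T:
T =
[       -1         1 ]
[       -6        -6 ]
λ = -4, -3

Solve det(T - λI) = 0. For a 2×2 matrix the characteristic equation is λ² - (trace)λ + det = 0.
trace(T) = a + d = -1 - 6 = -7.
det(T) = a*d - b*c = (-1)*(-6) - (1)*(-6) = 6 + 6 = 12.
Characteristic equation: λ² - (-7)λ + (12) = 0.
Discriminant = (-7)² - 4*(12) = 49 - 48 = 1.
λ = (-7 ± √1) / 2 = (-7 ± 1) / 2 = -4, -3.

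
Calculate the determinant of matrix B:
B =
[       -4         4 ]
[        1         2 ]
det(B) = -12

For a 2×2 matrix [[a, b], [c, d]], det = a*d - b*c.
det(B) = (-4)*(2) - (4)*(1) = -8 - 4 = -12.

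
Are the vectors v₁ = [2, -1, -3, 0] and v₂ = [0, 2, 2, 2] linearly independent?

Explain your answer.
Yes, linearly independent

Two vectors are linearly dependent iff one is a scalar multiple of the other.
No single scalar k satisfies v₂ = k·v₁ (the ratios of corresponding entries disagree), so v₁ and v₂ are linearly independent.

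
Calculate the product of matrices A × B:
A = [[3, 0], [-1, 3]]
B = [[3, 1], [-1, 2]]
[[9, 3], [-6, 5]]

Matrix multiplication:
C[0][0] = 3×3 + 0×-1 = 9
C[0][1] = 3×1 + 0×2 = 3
C[1][0] = -1×3 + 3×-1 = -6
C[1][1] = -1×1 + 3×2 = 5
Result: [[9, 3], [-6, 5]]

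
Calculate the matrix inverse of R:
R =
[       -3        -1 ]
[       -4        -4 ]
det(R) = 8
R⁻¹ =
[     -1/2       1/8 ]
[      1/2      -3/8 ]

For a 2×2 matrix R = [[a, b], [c, d]] with det(R) ≠ 0, R⁻¹ = (1/det(R)) * [[d, -b], [-c, a]].
det(R) = (-3)*(-4) - (-1)*(-4) = 12 - 4 = 8.
R⁻¹ = (1/8) * [[-4, 1], [4, -3]].
Dividing each entry by 8 and reducing:
R⁻¹ =
[     -1/2       1/8 ]
[      1/2      -3/8 ]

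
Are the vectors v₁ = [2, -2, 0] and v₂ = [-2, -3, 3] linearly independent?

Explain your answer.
Yes, linearly independent

Two vectors are linearly dependent iff one is a scalar multiple of the other.
No single scalar k satisfies v₂ = k·v₁ (the ratios of corresponding entries disagree), so v₁ and v₂ are linearly independent.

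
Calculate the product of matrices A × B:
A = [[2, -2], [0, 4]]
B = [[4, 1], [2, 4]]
[[4, -6], [8, 16]]

Matrix multiplication:
C[0][0] = 2×4 + -2×2 = 4
C[0][1] = 2×1 + -2×4 = -6
C[1][0] = 0×4 + 4×2 = 8
C[1][1] = 0×1 + 4×4 = 16
Result: [[4, -6], [8, 16]]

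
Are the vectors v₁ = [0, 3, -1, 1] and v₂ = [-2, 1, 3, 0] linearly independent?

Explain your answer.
Yes, linearly independent

Two vectors are linearly dependent iff one is a scalar multiple of the other.
No single scalar k satisfies v₂ = k·v₁ (the ratios of corresponding entries disagree), so v₁ and v₂ are linearly independent.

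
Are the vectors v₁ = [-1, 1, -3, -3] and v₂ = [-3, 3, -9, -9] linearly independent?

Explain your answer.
No, linearly dependent (v₂ = 3·v₁)

Check whether there is a scalar k with v₂ = k·v₁.
Comparing components, k = 3 satisfies 3·[-1, 1, -3, -3] = [-3, 3, -9, -9].
Since v₂ is a scalar multiple of v₁, the two vectors are linearly dependent.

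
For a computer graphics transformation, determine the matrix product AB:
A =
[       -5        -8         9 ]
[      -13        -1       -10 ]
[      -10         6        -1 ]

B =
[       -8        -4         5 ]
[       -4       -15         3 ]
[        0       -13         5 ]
AB =
[       72        23        -4 ]
[      108       197      -118 ]
[       56       -37       -37 ]

Matrix multiplication: (AB)[i][j] = sum over k of A[i][k] * B[k][j].
  (AB)[0][0] = (-5)*(-8) + (-8)*(-4) + (9)*(0) = 72
  (AB)[0][1] = (-5)*(-4) + (-8)*(-15) + (9)*(-13) = 23
  (AB)[0][2] = (-5)*(5) + (-8)*(3) + (9)*(5) = -4
  (AB)[1][0] = (-13)*(-8) + (-1)*(-4) + (-10)*(0) = 108
  (AB)[1][1] = (-13)*(-4) + (-1)*(-15) + (-10)*(-13) = 197
  (AB)[1][2] = (-13)*(5) + (-1)*(3) + (-10)*(5) = -118
  (AB)[2][0] = (-10)*(-8) + (6)*(-4) + (-1)*(0) = 56
  (AB)[2][1] = (-10)*(-4) + (6)*(-15) + (-1)*(-13) = -37
  (AB)[2][2] = (-10)*(5) + (6)*(3) + (-1)*(5) = -37
AB =
[       72        23        -4 ]
[      108       197      -118 ]
[       56       -37       -37 ]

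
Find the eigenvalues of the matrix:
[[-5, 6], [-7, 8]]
λ = 1 and λ = 2

Characteristic equation: det(A - λI) = 0
λ² - (trace)λ + (det) = 0
λ² - (3)λ + (2) = 0
λ² - 3λ + 2 = 0
Solving: λ = 1, 2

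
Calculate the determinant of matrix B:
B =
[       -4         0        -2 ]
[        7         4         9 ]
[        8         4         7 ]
det(B) = 40

Expand along row 0 (cofactor expansion): det(B) = a*(e*i - f*h) - b*(d*i - f*g) + c*(d*h - e*g), where the 3×3 is [[a, b, c], [d, e, f], [g, h, i]].
Minor M_00 = (4)*(7) - (9)*(4) = 28 - 36 = -8.
Minor M_01 = (7)*(7) - (9)*(8) = 49 - 72 = -23.
Minor M_02 = (7)*(4) - (4)*(8) = 28 - 32 = -4.
det(B) = (-4)*(-8) - (0)*(-23) + (-2)*(-4) = 32 + 0 + 8 = 40.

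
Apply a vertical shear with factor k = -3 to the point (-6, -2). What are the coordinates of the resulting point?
(-6, 16)

Shear matrix for vertical shear with factor k = -3:
[[1, 0], [-3, 1]]
Result: (-6, -2) → (-6, 16)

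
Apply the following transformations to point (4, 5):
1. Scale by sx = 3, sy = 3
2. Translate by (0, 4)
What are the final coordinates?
(12, 19)

Step 1: Scale (4, 5) by (sx, sy) = (3, 3) → (12, 15)
Step 2: Translate by (0, 4) → (12, 19)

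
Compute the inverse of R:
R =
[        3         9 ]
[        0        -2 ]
det(R) = -6
R⁻¹ =
[      1/3       3/2 ]
[        0      -1/2 ]

For a 2×2 matrix R = [[a, b], [c, d]] with det(R) ≠ 0, R⁻¹ = (1/det(R)) * [[d, -b], [-c, a]].
det(R) = (3)*(-2) - (9)*(0) = -6 - 0 = -6.
R⁻¹ = (1/-6) * [[-2, -9], [0, 3]].
Dividing each entry by -6 and reducing:
R⁻¹ =
[      1/3       3/2 ]
[        0      -1/2 ]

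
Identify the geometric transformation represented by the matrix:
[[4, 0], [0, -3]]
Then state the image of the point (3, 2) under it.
non-uniform scaling by (4, -3); image of (3, 2) is (12, -6)

This is diagonal with distinct entries, so it scales the x-axis by 4 and the y-axis by -3.
The matrix [[4, 0], [0, -3]] represents: non-uniform scaling by (4, -3).
Applying it to (3, 2): [4·3 + 0·2, 0·3 + -3·2] = (12, -6).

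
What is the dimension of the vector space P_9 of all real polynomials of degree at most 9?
Dimension = 10

A polynomial of degree at most 9 can be written as a₀ + a₁x + a₂x² + … + a_9x^9, with 10 free coefficients a₀, …, a_9.
The set {1, x, x², …, x^9} is a basis: it spans P_9 (every such polynomial is a linear combination of these) and is linearly independent (a polynomial is zero iff all its coefficients are zero).
Therefore dim(P_9) = 9 + 1 = 10.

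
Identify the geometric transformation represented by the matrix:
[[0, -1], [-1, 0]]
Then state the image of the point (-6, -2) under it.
reflection across the line y = -x; image of (-6, -2) is (2, 6)

This is a symmetric orthogonal matrix with determinant -1, which characterizes a reflection in ℝ².
The matrix [[0, -1], [-1, 0]] represents: reflection across the line y = -x.
Applying it to (-6, -2): [0·-6 + -1·-2, -1·-6 + 0·-2] = (2, 6).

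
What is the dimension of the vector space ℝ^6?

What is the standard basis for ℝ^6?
Dimension = 6; standard basis = {e_1, e_2, e_3, …, e_6}

ℝ^6 is the space of 6-tuples of real numbers; its dimension is 6.
The standard basis consists of 6 vectors: e_1, e_2, e_3, …, e_6, where e_i is the vector with 1 in position i and 0 elsewhere.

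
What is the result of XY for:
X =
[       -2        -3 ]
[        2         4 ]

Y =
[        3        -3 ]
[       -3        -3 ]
XY =
[        3        15 ]
[       -6       -18 ]

Matrix multiplication: (XY)[i][j] = sum over k of X[i][k] * Y[k][j].
  (XY)[0][0] = (-2)*(3) + (-3)*(-3) = 3
  (XY)[0][1] = (-2)*(-3) + (-3)*(-3) = 15
  (XY)[1][0] = (2)*(3) + (4)*(-3) = -6
  (XY)[1][1] = (2)*(-3) + (4)*(-3) = -18
XY =
[        3        15 ]
[       -6       -18 ]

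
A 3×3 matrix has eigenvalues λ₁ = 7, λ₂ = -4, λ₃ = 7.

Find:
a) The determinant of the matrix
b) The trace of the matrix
det = -196, trace = 10

Two standard eigenvalue identities:
- det(A) equals the product of the eigenvalues (counted with multiplicity).
- trace(A) equals the sum of the eigenvalues.
det(A) = (7)*(-4)*(7) = -196.
trace(A) = 7 - 4 + 7 = 10.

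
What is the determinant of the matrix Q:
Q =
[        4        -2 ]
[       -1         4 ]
det(Q) = 14

For a 2×2 matrix [[a, b], [c, d]], det = a*d - b*c.
det(Q) = (4)*(4) - (-2)*(-1) = 16 - 2 = 14.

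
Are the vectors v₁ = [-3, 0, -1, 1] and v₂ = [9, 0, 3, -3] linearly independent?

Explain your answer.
No, linearly dependent (v₂ = -3·v₁)

Check whether there is a scalar k with v₂ = k·v₁.
Comparing components, k = -3 satisfies -3·[-3, 0, -1, 1] = [9, 0, 3, -3].
Since v₂ is a scalar multiple of v₁, the two vectors are linearly dependent.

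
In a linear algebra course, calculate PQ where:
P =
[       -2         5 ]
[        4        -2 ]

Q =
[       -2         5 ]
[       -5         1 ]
PQ =
[      -21        -5 ]
[        2        18 ]

Matrix multiplication: (PQ)[i][j] = sum over k of P[i][k] * Q[k][j].
  (PQ)[0][0] = (-2)*(-2) + (5)*(-5) = -21
  (PQ)[0][1] = (-2)*(5) + (5)*(1) = -5
  (PQ)[1][0] = (4)*(-2) + (-2)*(-5) = 2
  (PQ)[1][1] = (4)*(5) + (-2)*(1) = 18
PQ =
[      -21        -5 ]
[        2        18 ]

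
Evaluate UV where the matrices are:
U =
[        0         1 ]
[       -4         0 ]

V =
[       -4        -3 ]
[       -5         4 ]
UV =
[       -5         4 ]
[       16        12 ]

Matrix multiplication: (UV)[i][j] = sum over k of U[i][k] * V[k][j].
  (UV)[0][0] = (0)*(-4) + (1)*(-5) = -5
  (UV)[0][1] = (0)*(-3) + (1)*(4) = 4
  (UV)[1][0] = (-4)*(-4) + (0)*(-5) = 16
  (UV)[1][1] = (-4)*(-3) + (0)*(4) = 12
UV =
[       -5         4 ]
[       16        12 ]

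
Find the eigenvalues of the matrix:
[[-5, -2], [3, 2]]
λ = -4 and λ = 1

Characteristic equation: det(A - λI) = 0
λ² - (trace)λ + (det) = 0
λ² - (-3)λ + (-4) = 0
λ² + 3λ - 4 = 0
Solving: λ = -4, 1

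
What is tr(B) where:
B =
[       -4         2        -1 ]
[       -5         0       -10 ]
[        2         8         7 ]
tr(B) = -4 + 0 + 7 = 3

The trace of a square matrix is the sum of its diagonal entries.
Diagonal entries of B: B[0][0] = -4, B[1][1] = 0, B[2][2] = 7.
tr(B) = -4 + 0 + 7 = 3.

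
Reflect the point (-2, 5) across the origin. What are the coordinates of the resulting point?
(2, -5)

Reflection across origin: (-2, 5) → (2, -5)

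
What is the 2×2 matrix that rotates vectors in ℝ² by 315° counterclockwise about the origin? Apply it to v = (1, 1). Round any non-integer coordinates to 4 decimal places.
R = [[√2/2, √2/2], [-√2/2, √2/2]]; R·v = (1.4142, 0.0000)

A counterclockwise rotation by angle θ in ℝ² has matrix R(θ) = [[cos θ, -sin θ], [sin θ, cos θ]].
For θ = 315°: cos θ = √2/2, sin θ = -√2/2.
R(315°) = [[√2/2, √2/2], [-√2/2, √2/2]].
R·v = [√2/2·1 + (√2/2)·1, -√2/2·1 + √2/2·1] = (1.4142, 0.0000).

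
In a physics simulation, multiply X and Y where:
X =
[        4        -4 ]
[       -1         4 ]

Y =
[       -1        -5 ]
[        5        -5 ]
XY =
[      -24         0 ]
[       21       -15 ]

Matrix multiplication: (XY)[i][j] = sum over k of X[i][k] * Y[k][j].
  (XY)[0][0] = (4)*(-1) + (-4)*(5) = -24
  (XY)[0][1] = (4)*(-5) + (-4)*(-5) = 0
  (XY)[1][0] = (-1)*(-1) + (4)*(5) = 21
  (XY)[1][1] = (-1)*(-5) + (4)*(-5) = -15
XY =
[      -24         0 ]
[       21       -15 ]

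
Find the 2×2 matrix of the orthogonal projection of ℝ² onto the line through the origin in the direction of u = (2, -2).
[[1/2, -1/2], [-1/2, 1/2]]

The orthogonal projection onto the line spanned by a nonzero vector u = (a, b) has matrix P = (u uᵀ) / (uᵀ u) = (1/(a² + b²)) · [[a², ab], [ab, b²]].
Here u = (2, -2), so a² + b² = 4 + 4 = 8.
P = (1/8) · [[4, -4], [-4, 4]] = [[1/2, -1/2], [-1/2, 1/2]].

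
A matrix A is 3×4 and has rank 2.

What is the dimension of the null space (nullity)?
2

The rank-nullity theorem for an m×n matrix states:
rank(A) + nullity(A) = n (the number of columns).
Here n = 4 and rank(A) = 2, so nullity(A) = 4 - 2 = 2.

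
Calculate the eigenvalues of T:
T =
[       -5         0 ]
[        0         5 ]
λ = -5, 5

Solve det(T - λI) = 0. For a 2×2 matrix the characteristic equation is λ² - (trace)λ + det = 0.
trace(T) = a + d = -5 + 5 = 0.
det(T) = a*d - b*c = (-5)*(5) - (0)*(0) = -25 - 0 = -25.
Characteristic equation: λ² - (0)λ + (-25) = 0.
Discriminant = (0)² - 4*(-25) = 0 + 100 = 100.
λ = (0 ± √100) / 2 = (0 ± 10) / 2 = -5, 5.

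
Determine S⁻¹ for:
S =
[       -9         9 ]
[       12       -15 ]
det(S) = 27
S⁻¹ =
[     -5/9      -1/3 ]
[     -4/9      -1/3 ]

For a 2×2 matrix S = [[a, b], [c, d]] with det(S) ≠ 0, S⁻¹ = (1/det(S)) * [[d, -b], [-c, a]].
det(S) = (-9)*(-15) - (9)*(12) = 135 - 108 = 27.
S⁻¹ = (1/27) * [[-15, -9], [-12, -9]].
Dividing each entry by 27 and reducing:
S⁻¹ =
[     -5/9      -1/3 ]
[     -4/9      -1/3 ]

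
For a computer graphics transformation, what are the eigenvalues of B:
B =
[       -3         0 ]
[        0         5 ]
λ = -3, 5

Solve det(B - λI) = 0. For a 2×2 matrix the characteristic equation is λ² - (trace)λ + det = 0.
trace(B) = a + d = -3 + 5 = 2.
det(B) = a*d - b*c = (-3)*(5) - (0)*(0) = -15 - 0 = -15.
Characteristic equation: λ² - (2)λ + (-15) = 0.
Discriminant = (2)² - 4*(-15) = 4 + 60 = 64.
λ = (2 ± √64) / 2 = (2 ± 8) / 2 = -3, 5.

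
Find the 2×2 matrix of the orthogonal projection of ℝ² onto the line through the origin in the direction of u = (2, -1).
[[4/5, -2/5], [-2/5, 1/5]]

The orthogonal projection onto the line spanned by a nonzero vector u = (a, b) has matrix P = (u uᵀ) / (uᵀ u) = (1/(a² + b²)) · [[a², ab], [ab, b²]].
Here u = (2, -1), so a² + b² = 4 + 1 = 5.
P = (1/5) · [[4, -2], [-2, 1]] = [[4/5, -2/5], [-2/5, 1/5]].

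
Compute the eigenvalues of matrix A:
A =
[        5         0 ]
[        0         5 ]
λ = 5, 5

Solve det(A - λI) = 0. For a 2×2 matrix the characteristic equation is λ² - (trace)λ + det = 0.
trace(A) = a + d = 5 + 5 = 10.
det(A) = a*d - b*c = (5)*(5) - (0)*(0) = 25 - 0 = 25.
Characteristic equation: λ² - (10)λ + (25) = 0.
Discriminant = (10)² - 4*(25) = 100 - 100 = 0.
λ = (10 ± √0) / 2 = (10 ± 0) / 2 = 5, 5.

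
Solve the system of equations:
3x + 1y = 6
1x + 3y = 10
x = 1, y = 3

Use elimination (row reduction):
Equation 1: 3x + 1y = 6.
Equation 2: 1x + 3y = 10.
Multiply Eq1 by 1 and Eq2 by 3: 3x + 1y = 6;  3x + 9y = 30.
Subtract: (8)y = 24, so y = 3.
Back-substitute into Eq1: 3x + 1*(3) = 6, so x = 1.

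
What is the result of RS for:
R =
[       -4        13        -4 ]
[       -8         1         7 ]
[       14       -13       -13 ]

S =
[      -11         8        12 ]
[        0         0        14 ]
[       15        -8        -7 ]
RS =
[      -16         0       162 ]
[      193      -120      -131 ]
[     -349       216        77 ]

Matrix multiplication: (RS)[i][j] = sum over k of R[i][k] * S[k][j].
  (RS)[0][0] = (-4)*(-11) + (13)*(0) + (-4)*(15) = -16
  (RS)[0][1] = (-4)*(8) + (13)*(0) + (-4)*(-8) = 0
  (RS)[0][2] = (-4)*(12) + (13)*(14) + (-4)*(-7) = 162
  (RS)[1][0] = (-8)*(-11) + (1)*(0) + (7)*(15) = 193
  (RS)[1][1] = (-8)*(8) + (1)*(0) + (7)*(-8) = -120
  (RS)[1][2] = (-8)*(12) + (1)*(14) + (7)*(-7) = -131
  (RS)[2][0] = (14)*(-11) + (-13)*(0) + (-13)*(15) = -349
  (RS)[2][1] = (14)*(8) + (-13)*(0) + (-13)*(-8) = 216
  (RS)[2][2] = (14)*(12) + (-13)*(14) + (-13)*(-7) = 77
RS =
[      -16         0       162 ]
[      193      -120      -131 ]
[     -349       216        77 ]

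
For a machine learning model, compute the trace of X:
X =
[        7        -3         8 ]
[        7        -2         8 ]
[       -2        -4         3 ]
tr(X) = 7 - 2 + 3 = 8

The trace of a square matrix is the sum of its diagonal entries.
Diagonal entries of X: X[0][0] = 7, X[1][1] = -2, X[2][2] = 3.
tr(X) = 7 - 2 + 3 = 8.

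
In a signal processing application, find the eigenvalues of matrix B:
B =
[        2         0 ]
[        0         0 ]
λ = 0, 2

Solve det(B - λI) = 0. For a 2×2 matrix the characteristic equation is λ² - (trace)λ + det = 0.
trace(B) = a + d = 2 + 0 = 2.
det(B) = a*d - b*c = (2)*(0) - (0)*(0) = 0 - 0 = 0.
Characteristic equation: λ² - (2)λ + (0) = 0.
Discriminant = (2)² - 4*(0) = 4 - 0 = 4.
λ = (2 ± √4) / 2 = (2 ± 2) / 2 = 0, 2.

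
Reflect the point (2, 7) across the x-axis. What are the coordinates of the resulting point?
(2, -7)

Reflection across x-axis: (2, 7) → (2, -7)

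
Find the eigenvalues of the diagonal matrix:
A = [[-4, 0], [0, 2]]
λ₁ = -4, λ₂ = 2

The characteristic polynomial of A is det(A - λI) = (-4 - λ)(2 - λ) = 0.
The roots are λ = -4 and λ = 2, so the eigenvalues are the diagonal entries.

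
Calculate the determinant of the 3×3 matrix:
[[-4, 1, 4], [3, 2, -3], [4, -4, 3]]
-77

Expansion along first row:
det = -4·det([[2,-3],[-4,3]]) - 1·det([[3,-3],[4,3]]) + 4·det([[3,2],[4,-4]])
    = -4·(2·3 - -3·-4) - 1·(3·3 - -3·4) + 4·(3·-4 - 2·4)
    = -4·-6 - 1·21 + 4·-20
    = 24 + -21 + -80 = -77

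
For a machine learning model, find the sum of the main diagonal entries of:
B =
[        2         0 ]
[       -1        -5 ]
tr(B) = 2 - 5 = -3

The trace of a square matrix is the sum of its diagonal entries.
Diagonal entries of B: B[0][0] = 2, B[1][1] = -5.
tr(B) = 2 - 5 = -3.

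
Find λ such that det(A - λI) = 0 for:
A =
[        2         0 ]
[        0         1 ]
λ = 1, 2

Solve det(A - λI) = 0. For a 2×2 matrix the characteristic equation is λ² - (trace)λ + det = 0.
trace(A) = a + d = 2 + 1 = 3.
det(A) = a*d - b*c = (2)*(1) - (0)*(0) = 2 - 0 = 2.
Characteristic equation: λ² - (3)λ + (2) = 0.
Discriminant = (3)² - 4*(2) = 9 - 8 = 1.
λ = (3 ± √1) / 2 = (3 ± 1) / 2 = 1, 2.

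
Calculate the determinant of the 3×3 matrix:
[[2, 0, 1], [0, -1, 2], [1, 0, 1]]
-1

Expansion along first row:
det = 2·det([[-1,2],[0,1]]) - 0·det([[0,2],[1,1]]) + 1·det([[0,-1],[1,0]])
    = 2·(-1·1 - 2·0) - 0·(0·1 - 2·1) + 1·(0·0 - -1·1)
    = 2·-1 - 0·-2 + 1·1
    = -2 + 0 + 1 = -1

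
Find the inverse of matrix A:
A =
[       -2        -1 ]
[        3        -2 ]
det(A) = 7
A⁻¹ =
[     -2/7       1/7 ]
[     -3/7      -2/7 ]

For a 2×2 matrix A = [[a, b], [c, d]] with det(A) ≠ 0, A⁻¹ = (1/det(A)) * [[d, -b], [-c, a]].
det(A) = (-2)*(-2) - (-1)*(3) = 4 + 3 = 7.
A⁻¹ = (1/7) * [[-2, 1], [-3, -2]].
Dividing each entry by 7 and reducing:
A⁻¹ =
[     -2/7       1/7 ]
[     -3/7      -2/7 ]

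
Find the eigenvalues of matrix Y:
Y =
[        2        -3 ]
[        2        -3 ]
λ = -1, 0

Solve det(Y - λI) = 0. For a 2×2 matrix the characteristic equation is λ² - (trace)λ + det = 0.
trace(Y) = a + d = 2 - 3 = -1.
det(Y) = a*d - b*c = (2)*(-3) - (-3)*(2) = -6 + 6 = 0.
Characteristic equation: λ² - (-1)λ + (0) = 0.
Discriminant = (-1)² - 4*(0) = 1 - 0 = 1.
λ = (-1 ± √1) / 2 = (-1 ± 1) / 2 = -1, 0.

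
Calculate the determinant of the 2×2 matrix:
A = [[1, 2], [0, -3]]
-3

For A = [[a, b], [c, d]], det(A) = a*d - b*c.
det(A) = (1)*(-3) - (2)*(0) = -3 - 0 = -3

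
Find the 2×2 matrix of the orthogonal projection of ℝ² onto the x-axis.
[[1, 0], [0, 0]]

The orthogonal projection onto the line spanned by a nonzero vector u = (a, b) has matrix P = (u uᵀ) / (uᵀ u) = (1/(a² + b²)) · [[a², ab], [ab, b²]].
Here u = (1, 0), so a² + b² = 1 + 0 = 1.
P = (1/1) · [[1, 0], [0, 0]] = [[1, 0], [0, 0]].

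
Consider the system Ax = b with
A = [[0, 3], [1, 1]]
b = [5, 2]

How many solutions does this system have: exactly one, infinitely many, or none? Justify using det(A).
Exactly one solution

Compute det(A) = (0)*(1) - (3)*(1) = -3.
Because det(A) ≠ 0, A is invertible and Ax = b has a unique solution for every b (here x = A⁻¹ b).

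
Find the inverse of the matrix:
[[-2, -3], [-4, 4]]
[[-1/5, -3/20], [-1/5, 1/10]]

For [[a,b],[c,d]], inverse = (1/det)·[[d,-b],[-c,a]]
det = -2·4 - -3·-4 = -20
Inverse = (1/-20)·[[4, 3], [4, -2]]
        = [[-1/5, -3/20], [-1/5, 1/10]]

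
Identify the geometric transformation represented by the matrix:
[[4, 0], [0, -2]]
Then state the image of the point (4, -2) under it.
non-uniform scaling by (4, -2); image of (4, -2) is (16, 4)

This is diagonal with distinct entries, so it scales the x-axis by 4 and the y-axis by -2.
The matrix [[4, 0], [0, -2]] represents: non-uniform scaling by (4, -2).
Applying it to (4, -2): [4·4 + 0·-2, 0·4 + -2·-2] = (16, 4).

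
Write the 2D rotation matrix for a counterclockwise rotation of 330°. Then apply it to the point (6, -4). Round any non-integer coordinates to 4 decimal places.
R = [[√3/2, 1/2], [-1/2, √3/2]]; R·(6, -4) = (3.1962, -6.4641)

Rotation matrix formula: R(θ) = [[cos θ, -sin θ], [sin θ, cos θ]]
For θ = 330°:
cos(330°) = √3/2
sin(330°) = -1/2
R = [[√3/2, 1/2], [-1/2, √3/2]]
Apply to (6, -4): [√3/2·6 + (1/2)·-4, -1/2·6 + √3/2·-4] = (3.1962, -6.4641)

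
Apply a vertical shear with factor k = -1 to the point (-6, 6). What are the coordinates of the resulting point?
(-6, 12)

Shear matrix for vertical shear with factor k = -1:
[[1, 0], [-1, 1]]
Result: (-6, 6) → (-6, 12)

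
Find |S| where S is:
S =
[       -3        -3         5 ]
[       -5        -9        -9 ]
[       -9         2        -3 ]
det(S) = -788

Expand along row 0 (cofactor expansion): det(S) = a*(e*i - f*h) - b*(d*i - f*g) + c*(d*h - e*g), where the 3×3 is [[a, b, c], [d, e, f], [g, h, i]].
Minor M_00 = (-9)*(-3) - (-9)*(2) = 27 + 18 = 45.
Minor M_01 = (-5)*(-3) - (-9)*(-9) = 15 - 81 = -66.
Minor M_02 = (-5)*(2) - (-9)*(-9) = -10 - 81 = -91.
det(S) = (-3)*(45) - (-3)*(-66) + (5)*(-91) = -135 - 198 - 455 = -788.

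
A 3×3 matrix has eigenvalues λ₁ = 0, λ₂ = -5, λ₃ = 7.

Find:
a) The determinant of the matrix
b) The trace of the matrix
det = 0, trace = 2

Two standard eigenvalue identities:
- det(A) equals the product of the eigenvalues (counted with multiplicity).
- trace(A) equals the sum of the eigenvalues.
det(A) = (0)*(-5)*(7) = 0.
trace(A) = 0 - 5 + 7 = 2.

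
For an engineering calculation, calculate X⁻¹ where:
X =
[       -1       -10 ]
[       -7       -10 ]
det(X) = -60
X⁻¹ =
[      1/6      -1/6 ]
[    -7/60      1/60 ]

For a 2×2 matrix X = [[a, b], [c, d]] with det(X) ≠ 0, X⁻¹ = (1/det(X)) * [[d, -b], [-c, a]].
det(X) = (-1)*(-10) - (-10)*(-7) = 10 - 70 = -60.
X⁻¹ = (1/-60) * [[-10, 10], [7, -1]].
Dividing each entry by -60 and reducing:
X⁻¹ =
[      1/6      -1/6 ]
[    -7/60      1/60 ]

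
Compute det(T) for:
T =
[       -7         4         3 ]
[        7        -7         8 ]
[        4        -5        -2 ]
det(T) = -215

Expand along row 0 (cofactor expansion): det(T) = a*(e*i - f*h) - b*(d*i - f*g) + c*(d*h - e*g), where the 3×3 is [[a, b, c], [d, e, f], [g, h, i]].
Minor M_00 = (-7)*(-2) - (8)*(-5) = 14 + 40 = 54.
Minor M_01 = (7)*(-2) - (8)*(4) = -14 - 32 = -46.
Minor M_02 = (7)*(-5) - (-7)*(4) = -35 + 28 = -7.
det(T) = (-7)*(54) - (4)*(-46) + (3)*(-7) = -378 + 184 - 21 = -215.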